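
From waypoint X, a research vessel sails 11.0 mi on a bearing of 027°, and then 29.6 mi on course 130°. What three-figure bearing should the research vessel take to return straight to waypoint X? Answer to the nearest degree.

Leg 1 (027°, 11.0 mi): east 11.0 sin 27° = 4.99, north 11.0 cos 27° = 9.80
Leg 2 (130°, 29.6 mi): east 29.6 sin 130° = 22.67, north 29.6 cos 130° = -19.03
Net displacement: 27.67 east, -9.23 north. Direction back to start is (-27.67, 9.23): bearing = atan2(-27.67, 9.23) mod 360° = 288.44° ≈ 288°.

288°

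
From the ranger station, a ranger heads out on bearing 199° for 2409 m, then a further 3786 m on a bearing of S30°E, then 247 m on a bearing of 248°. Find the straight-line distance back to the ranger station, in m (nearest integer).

Leg 1 (199°, 2409 m): east 2409 sin 199° = -784.29, north 2409 cos 199° = -2277.75
Leg 2 (S30°E, 3786 m): east 3786 sin 150° = 1893.00, north 3786 cos 150° = -3278.77
Leg 3 (248°, 247 m): east 247 sin 248° = -229.01, north 247 cos 248° = -92.53
Net: 879.69 east, -5649.05 north. Distance = √((879.69)² + (-5649.05)²) = 5717.138 m.

5717 m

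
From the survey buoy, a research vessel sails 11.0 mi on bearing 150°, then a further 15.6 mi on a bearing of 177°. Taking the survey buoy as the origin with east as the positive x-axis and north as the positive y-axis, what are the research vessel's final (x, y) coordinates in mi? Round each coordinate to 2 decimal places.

(6.32, -25.10)

Leg 1 (150°, 11.0 mi): east 11.0 sin 150° = 5.50, north 11.0 cos 150° = -9.53
Leg 2 (177°, 15.6 mi): east 15.6 sin 177° = 0.82, north 15.6 cos 177° = -15.58
Summing: 6.32 mi east, -25.10 mi north → (6.32, -25.10).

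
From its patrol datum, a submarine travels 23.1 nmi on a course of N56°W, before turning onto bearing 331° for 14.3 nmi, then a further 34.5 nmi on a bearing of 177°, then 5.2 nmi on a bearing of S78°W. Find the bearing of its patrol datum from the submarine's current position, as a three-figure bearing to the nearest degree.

071°

Leg 1 (N56°W, 23.1 nmi): east 23.1 sin 304° = -19.15, north 23.1 cos 304° = 12.92
Leg 2 (331°, 14.3 nmi): east 14.3 sin 331° = -6.93, north 14.3 cos 331° = 12.51
Leg 3 (177°, 34.5 nmi): east 34.5 sin 177° = 1.81, north 34.5 cos 177° = -34.45
Leg 4 (S78°W, 5.2 nmi): east 5.2 sin 258° = -5.09, north 5.2 cos 258° = -1.08
Net displacement: -29.36 east, -10.11 north. Direction back to start is (29.36, 10.11): bearing = atan2(29.36, 10.11) mod 360° = 71.00° ≈ 071°.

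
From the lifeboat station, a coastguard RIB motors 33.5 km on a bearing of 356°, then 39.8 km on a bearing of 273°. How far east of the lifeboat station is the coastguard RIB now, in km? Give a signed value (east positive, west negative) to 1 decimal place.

-42.1 km

Leg 1 (356°, 33.5 km): east 33.5 sin 356° = -2.34, north 33.5 cos 356° = 33.42
Leg 2 (273°, 39.8 km): east 39.8 sin 273° = -39.75, north 39.8 cos 273° = 2.08
Net east component: -42.08 km.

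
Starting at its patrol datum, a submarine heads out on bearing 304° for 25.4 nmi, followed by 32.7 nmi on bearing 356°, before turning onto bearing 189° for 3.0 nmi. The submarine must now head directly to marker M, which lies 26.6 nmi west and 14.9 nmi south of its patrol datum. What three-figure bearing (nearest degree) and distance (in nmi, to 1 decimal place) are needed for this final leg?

Leg 1 (304°, 25.4 nmi): east 25.4 sin 304° = -21.06, north 25.4 cos 304° = 14.20
Leg 2 (356°, 32.7 nmi): east 32.7 sin 356° = -2.28, north 32.7 cos 356° = 32.62
Leg 3 (189°, 3.0 nmi): east 3.0 sin 189° = -0.47, north 3.0 cos 189° = -2.96
Current position: (-23.81, 43.86). Target: (-26.6, -14.9). Remaining: Δeast = -2.79, Δnorth = -58.76.
Bearing = atan2(-2.79, -58.76) mod 360° = 182.72°; distance = √((-2.79)² + (-58.76)²) = 58.827 nmi.

183°, 58.8 nmi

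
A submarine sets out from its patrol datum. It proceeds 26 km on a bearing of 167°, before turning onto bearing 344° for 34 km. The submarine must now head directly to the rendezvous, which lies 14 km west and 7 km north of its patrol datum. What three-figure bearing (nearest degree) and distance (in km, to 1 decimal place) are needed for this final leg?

Leg 1 (167°, 26 km): east 26 sin 167° = 5.85, north 26 cos 167° = -25.33
Leg 2 (344°, 34 km): east 34 sin 344° = -9.37, north 34 cos 344° = 32.68
Current position: (-3.52, 7.35). Target: (-14, 7). Remaining: Δeast = -10.48, Δnorth = -0.35.
Bearing = atan2(-10.48, -0.35) mod 360° = 268.09°; distance = √((-10.48)² + (-0.35)²) = 10.483 km.

268°, 10.5 km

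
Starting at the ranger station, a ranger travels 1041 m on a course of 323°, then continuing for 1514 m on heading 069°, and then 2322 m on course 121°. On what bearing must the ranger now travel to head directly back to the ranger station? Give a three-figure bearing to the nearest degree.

Leg 1 (323°, 1041 m): east 1041 sin 323° = -626.49, north 1041 cos 323° = 831.38
Leg 2 (069°, 1514 m): east 1514 sin 69° = 1413.44, north 1514 cos 69° = 542.57
Leg 3 (121°, 2322 m): east 2322 sin 121° = 1990.34, north 2322 cos 121° = -1195.92
Net displacement: 2777.29 east, 178.03 north. Direction back to start is (-2777.29, -178.03): bearing = atan2(-2777.29, -178.03) mod 360° = 266.33° ≈ 266°.

266°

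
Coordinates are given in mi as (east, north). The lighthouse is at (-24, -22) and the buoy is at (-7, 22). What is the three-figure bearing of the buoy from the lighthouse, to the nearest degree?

021°

Δeast = -7 − -24 = 17.00; Δnorth = 22 − -22 = 44.00.
Bearing = atan2(Δeast, Δnorth) mod 360° = 21.12° ≈ 021°.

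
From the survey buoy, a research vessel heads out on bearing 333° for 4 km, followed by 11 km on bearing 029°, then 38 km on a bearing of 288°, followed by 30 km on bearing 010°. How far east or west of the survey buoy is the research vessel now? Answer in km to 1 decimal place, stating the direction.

27.4 km west

Leg 1 (333°, 4 km): east 4 sin 333° = -1.82, north 4 cos 333° = 3.56
Leg 2 (029°, 11 km): east 11 sin 29° = 5.33, north 11 cos 29° = 9.62
Leg 3 (288°, 38 km): east 38 sin 288° = -36.14, north 38 cos 288° = 11.74
Leg 4 (010°, 30 km): east 30 sin 10° = 5.21, north 30 cos 10° = 29.54
Net east component: -27.41 km.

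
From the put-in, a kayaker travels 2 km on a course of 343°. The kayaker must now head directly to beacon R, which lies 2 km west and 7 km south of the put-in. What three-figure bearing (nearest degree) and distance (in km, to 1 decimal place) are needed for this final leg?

189°, 9.0 km

Leg 1 (343°, 2 km): east 2 sin 343° = -0.58, north 2 cos 343° = 1.91
Current position: (-0.58, 1.91). Target: (-2, -7). Remaining: Δeast = -1.42, Δnorth = -8.91.
Bearing = atan2(-1.42, -8.91) mod 360° = 189.02°; distance = √((-1.42)² + (-8.91)²) = 9.024 km.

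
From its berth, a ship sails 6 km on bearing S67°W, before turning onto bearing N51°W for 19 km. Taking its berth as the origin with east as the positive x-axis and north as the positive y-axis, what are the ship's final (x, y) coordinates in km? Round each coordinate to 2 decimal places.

(-20.29, 9.61)

Leg 1 (S67°W, 6 km): east 6 sin 247° = -5.52, north 6 cos 247° = -2.34
Leg 2 (N51°W, 19 km): east 19 sin 309° = -14.77, north 19 cos 309° = 11.96
Summing: -20.29 km east, 9.61 km north → (-20.29, 9.61).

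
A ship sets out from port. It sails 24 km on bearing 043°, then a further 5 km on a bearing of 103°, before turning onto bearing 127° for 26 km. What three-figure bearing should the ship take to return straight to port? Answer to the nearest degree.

Leg 1 (043°, 24 km): east 24 sin 43° = 16.37, north 24 cos 43° = 17.55
Leg 2 (103°, 5 km): east 5 sin 103° = 4.87, north 5 cos 103° = -1.12
Leg 3 (127°, 26 km): east 26 sin 127° = 20.76, north 26 cos 127° = -15.65
Net displacement: 42.00 east, 0.78 north. Direction back to start is (-42.00, -0.78): bearing = atan2(-42.00, -0.78) mod 360° = 268.94° ≈ 269°.

269°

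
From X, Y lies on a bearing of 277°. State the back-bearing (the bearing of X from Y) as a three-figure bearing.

Back-bearing = 277° − 180° = 097°.

097°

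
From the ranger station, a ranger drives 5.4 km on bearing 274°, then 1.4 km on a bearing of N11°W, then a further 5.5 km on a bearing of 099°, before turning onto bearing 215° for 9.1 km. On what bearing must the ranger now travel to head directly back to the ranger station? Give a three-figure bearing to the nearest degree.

040°

Leg 1 (274°, 5.4 km): east 5.4 sin 274° = -5.39, north 5.4 cos 274° = 0.38
Leg 2 (N11°W, 1.4 km): east 1.4 sin 349° = -0.27, north 1.4 cos 349° = 1.37
Leg 3 (099°, 5.5 km): east 5.5 sin 99° = 5.43, north 5.5 cos 99° = -0.86
Leg 4 (215°, 9.1 km): east 9.1 sin 215° = -5.22, north 9.1 cos 215° = -7.45
Net displacement: -5.44 east, -6.56 north. Direction back to start is (5.44, 6.56): bearing = atan2(5.44, 6.56) mod 360° = 39.66° ≈ 040°.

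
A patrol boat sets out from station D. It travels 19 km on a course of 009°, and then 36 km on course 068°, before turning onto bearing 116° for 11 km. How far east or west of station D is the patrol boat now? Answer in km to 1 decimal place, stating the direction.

46.2 km east

Leg 1 (009°, 19 km): east 19 sin 9° = 2.97, north 19 cos 9° = 18.77
Leg 2 (068°, 36 km): east 36 sin 68° = 33.38, north 36 cos 68° = 13.49
Leg 3 (116°, 11 km): east 11 sin 116° = 9.89, north 11 cos 116° = -4.82
Net east component: 46.24 km.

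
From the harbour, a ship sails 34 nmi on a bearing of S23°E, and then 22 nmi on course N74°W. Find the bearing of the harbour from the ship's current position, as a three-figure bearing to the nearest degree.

017°

Leg 1 (S23°E, 34 nmi): east 34 sin 157° = 13.28, north 34 cos 157° = -31.30
Leg 2 (N74°W, 22 nmi): east 22 sin 286° = -21.15, north 22 cos 286° = 6.06
Net displacement: -7.86 east, -25.23 north. Direction back to start is (7.86, 25.23): bearing = atan2(7.86, 25.23) mod 360° = 17.31° ≈ 017°.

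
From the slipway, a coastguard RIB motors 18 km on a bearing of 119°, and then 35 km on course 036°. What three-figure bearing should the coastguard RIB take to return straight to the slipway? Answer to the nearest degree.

Leg 1 (119°, 18 km): east 18 sin 119° = 15.74, north 18 cos 119° = -8.73
Leg 2 (036°, 35 km): east 35 sin 36° = 20.57, north 35 cos 36° = 28.32
Net displacement: 36.32 east, 19.59 north. Direction back to start is (-36.32, -19.59): bearing = atan2(-36.32, -19.59) mod 360° = 241.66° ≈ 242°.

242°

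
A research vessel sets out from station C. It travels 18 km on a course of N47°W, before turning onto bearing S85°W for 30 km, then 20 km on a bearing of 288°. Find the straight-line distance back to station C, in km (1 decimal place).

64.1 km

Leg 1 (N47°W, 18 km): east 18 sin 313° = -13.16, north 18 cos 313° = 12.28
Leg 2 (S85°W, 30 km): east 30 sin 265° = -29.89, north 30 cos 265° = -2.61
Leg 3 (288°, 20 km): east 20 sin 288° = -19.02, north 20 cos 288° = 6.18
Net: -62.07 east, 15.84 north. Distance = √((-62.07)² + (15.84)²) = 64.061 km.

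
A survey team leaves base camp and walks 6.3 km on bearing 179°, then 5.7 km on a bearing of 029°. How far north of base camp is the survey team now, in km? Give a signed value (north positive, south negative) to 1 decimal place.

-1.3 km

Leg 1 (179°, 6.3 km): east 6.3 sin 179° = 0.11, north 6.3 cos 179° = -6.30
Leg 2 (029°, 5.7 km): east 5.7 sin 29° = 2.76, north 5.7 cos 29° = 4.99
Net north component: -1.31 km.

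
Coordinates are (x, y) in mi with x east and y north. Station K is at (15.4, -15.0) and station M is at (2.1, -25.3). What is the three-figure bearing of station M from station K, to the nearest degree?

232°

Δeast = 2.1 − 15.4 = -13.30; Δnorth = -25.3 − -15.0 = -10.30.
Bearing = atan2(Δeast, Δnorth) mod 360° = 232.24° ≈ 232°.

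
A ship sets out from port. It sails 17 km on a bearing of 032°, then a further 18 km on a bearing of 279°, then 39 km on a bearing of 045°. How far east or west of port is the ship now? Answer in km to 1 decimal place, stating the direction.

Leg 1 (032°, 17 km): east 17 sin 32° = 9.01, north 17 cos 32° = 14.42
Leg 2 (279°, 18 km): east 18 sin 279° = -17.78, north 18 cos 279° = 2.82
Leg 3 (045°, 39 km): east 39 sin 45° = 27.58, north 39 cos 45° = 27.58
Net east component: 18.81 km.

18.8 km east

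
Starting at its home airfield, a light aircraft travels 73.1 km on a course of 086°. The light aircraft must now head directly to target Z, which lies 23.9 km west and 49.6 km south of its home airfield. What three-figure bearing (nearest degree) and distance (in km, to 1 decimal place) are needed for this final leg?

241°, 111.2 km

Leg 1 (086°, 73.1 km): east 73.1 sin 86° = 72.92, north 73.1 cos 86° = 5.10
Current position: (72.92, 5.10). Target: (-23.9, -49.6). Remaining: Δeast = -96.82, Δnorth = -54.70.
Bearing = atan2(-96.82, -54.70) mod 360° = 240.54°; distance = √((-96.82)² + (-54.70)²) = 111.205 km.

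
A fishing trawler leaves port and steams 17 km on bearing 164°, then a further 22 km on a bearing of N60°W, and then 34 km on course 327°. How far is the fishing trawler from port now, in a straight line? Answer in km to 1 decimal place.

Leg 1 (164°, 17 km): east 17 sin 164° = 4.69, north 17 cos 164° = -16.34
Leg 2 (N60°W, 22 km): east 22 sin 300° = -19.05, north 22 cos 300° = 11.00
Leg 3 (327°, 34 km): east 34 sin 327° = -18.52, north 34 cos 327° = 28.51
Net: -32.88 east, 23.17 north. Distance = √((-32.88)² + (23.17)²) = 40.229 km.

40.2 km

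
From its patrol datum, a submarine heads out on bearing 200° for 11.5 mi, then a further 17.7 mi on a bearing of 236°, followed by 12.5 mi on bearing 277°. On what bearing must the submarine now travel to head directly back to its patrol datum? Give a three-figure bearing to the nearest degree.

058°

Leg 1 (200°, 11.5 mi): east 11.5 sin 200° = -3.93, north 11.5 cos 200° = -10.81
Leg 2 (236°, 17.7 mi): east 17.7 sin 236° = -14.67, north 17.7 cos 236° = -9.90
Leg 3 (277°, 12.5 mi): east 12.5 sin 277° = -12.41, north 12.5 cos 277° = 1.52
Net displacement: -31.01 east, -19.18 north. Direction back to start is (31.01, 19.18): bearing = atan2(31.01, 19.18) mod 360° = 58.27° ≈ 058°.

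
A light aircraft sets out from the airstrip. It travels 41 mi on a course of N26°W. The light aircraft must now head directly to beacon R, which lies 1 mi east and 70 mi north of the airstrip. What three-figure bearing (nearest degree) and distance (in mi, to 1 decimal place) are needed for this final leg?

Leg 1 (N26°W, 41 mi): east 41 sin 334° = -17.97, north 41 cos 334° = 36.85
Current position: (-17.97, 36.85). Target: (1, 70). Remaining: Δeast = 18.97, Δnorth = 33.15.
Bearing = atan2(18.97, 33.15) mod 360° = 29.78°; distance = √((18.97)² + (33.15)²) = 38.195 mi.

030°, 38.2 mi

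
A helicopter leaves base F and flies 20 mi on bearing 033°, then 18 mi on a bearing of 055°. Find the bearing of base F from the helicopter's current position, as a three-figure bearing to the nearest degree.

Leg 1 (033°, 20 mi): east 20 sin 33° = 10.89, north 20 cos 33° = 16.77
Leg 2 (055°, 18 mi): east 18 sin 55° = 14.74, north 18 cos 55° = 10.32
Net displacement: 25.64 east, 27.10 north. Direction back to start is (-25.64, -27.10): bearing = atan2(-25.64, -27.10) mod 360° = 223.41° ≈ 223°.

223°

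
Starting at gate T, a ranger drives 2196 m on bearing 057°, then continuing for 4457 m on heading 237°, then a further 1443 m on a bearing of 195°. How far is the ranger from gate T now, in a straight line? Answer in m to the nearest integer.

3470 m

Leg 1 (057°, 2196 m): east 2196 sin 57° = 1841.72, north 2196 cos 57° = 1196.03
Leg 2 (237°, 4457 m): east 4457 sin 237° = -3737.95, north 4457 cos 237° = -2427.46
Leg 3 (195°, 1443 m): east 1443 sin 195° = -373.48, north 1443 cos 195° = -1393.83
Net: -2269.71 east, -2625.26 north. Distance = √((-2269.71)² + (-2625.26)²) = 3470.385 m.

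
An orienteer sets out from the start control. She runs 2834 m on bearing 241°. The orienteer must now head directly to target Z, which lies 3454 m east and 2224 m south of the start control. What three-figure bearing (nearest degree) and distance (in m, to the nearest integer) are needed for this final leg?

098°, 5993 m

Leg 1 (241°, 2834 m): east 2834 sin 241° = -2478.67, north 2834 cos 241° = -1373.95
Current position: (-2478.67, -1373.95). Target: (3454, -2224). Remaining: Δeast = 5932.67, Δnorth = -850.05.
Bearing = atan2(5932.67, -850.05) mod 360° = 98.15°; distance = √((5932.67)² + (-850.05)²) = 5993.262 m.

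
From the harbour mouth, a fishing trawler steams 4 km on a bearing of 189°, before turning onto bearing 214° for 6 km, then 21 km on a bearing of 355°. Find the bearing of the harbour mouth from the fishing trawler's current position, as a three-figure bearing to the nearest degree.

Leg 1 (189°, 4 km): east 4 sin 189° = -0.63, north 4 cos 189° = -3.95
Leg 2 (214°, 6 km): east 6 sin 214° = -3.36, north 6 cos 214° = -4.97
Leg 3 (355°, 21 km): east 21 sin 355° = -1.83, north 21 cos 355° = 20.92
Net displacement: -5.81 east, 12.00 north. Direction back to start is (5.81, -12.00): bearing = atan2(5.81, -12.00) mod 360° = 154.15° ≈ 154°.

154°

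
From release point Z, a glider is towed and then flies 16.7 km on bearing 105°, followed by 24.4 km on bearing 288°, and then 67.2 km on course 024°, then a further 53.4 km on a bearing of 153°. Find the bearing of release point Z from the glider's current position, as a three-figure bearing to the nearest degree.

249°

Leg 1 (105°, 16.7 km): east 16.7 sin 105° = 16.13, north 16.7 cos 105° = -4.32
Leg 2 (288°, 24.4 km): east 24.4 sin 288° = -23.21, north 24.4 cos 288° = 7.54
Leg 3 (024°, 67.2 km): east 67.2 sin 24° = 27.33, north 67.2 cos 24° = 61.39
Leg 4 (153°, 53.4 km): east 53.4 sin 153° = 24.24, north 53.4 cos 153° = -47.58
Net displacement: 44.50 east, 17.03 north. Direction back to start is (-44.50, -17.03): bearing = atan2(-44.50, -17.03) mod 360° = 249.06° ≈ 249°.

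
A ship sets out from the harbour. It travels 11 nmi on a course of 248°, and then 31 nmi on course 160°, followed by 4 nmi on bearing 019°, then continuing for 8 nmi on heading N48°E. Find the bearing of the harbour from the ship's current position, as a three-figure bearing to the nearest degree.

Leg 1 (248°, 11 nmi): east 11 sin 248° = -10.20, north 11 cos 248° = -4.12
Leg 2 (160°, 31 nmi): east 31 sin 160° = 10.60, north 31 cos 160° = -29.13
Leg 3 (019°, 4 nmi): east 4 sin 19° = 1.30, north 4 cos 19° = 3.78
Leg 4 (N48°E, 8 nmi): east 8 sin 48° = 5.95, north 8 cos 48° = 5.35
Net displacement: 7.65 east, -24.12 north. Direction back to start is (-7.65, 24.12): bearing = atan2(-7.65, 24.12) mod 360° = 342.40° ≈ 342°.

342°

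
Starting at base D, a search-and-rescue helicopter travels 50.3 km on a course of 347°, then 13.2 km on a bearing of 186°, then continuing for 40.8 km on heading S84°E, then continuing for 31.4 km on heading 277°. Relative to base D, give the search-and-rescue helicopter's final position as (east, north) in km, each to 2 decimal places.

Leg 1 (347°, 50.3 km): east 50.3 sin 347° = -11.32, north 50.3 cos 347° = 49.01
Leg 2 (186°, 13.2 km): east 13.2 sin 186° = -1.38, north 13.2 cos 186° = -13.13
Leg 3 (S84°E, 40.8 km): east 40.8 sin 96° = 40.58, north 40.8 cos 96° = -4.26
Leg 4 (277°, 31.4 km): east 31.4 sin 277° = -31.17, north 31.4 cos 277° = 3.83
Summing: -3.28 km east, 35.45 km north → (-3.28, 35.45).

(-3.28, 35.45)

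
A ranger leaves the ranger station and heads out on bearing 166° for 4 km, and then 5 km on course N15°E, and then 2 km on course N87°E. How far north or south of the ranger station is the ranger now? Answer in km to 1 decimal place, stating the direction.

1.1 km north

Leg 1 (166°, 4 km): east 4 sin 166° = 0.97, north 4 cos 166° = -3.88
Leg 2 (N15°E, 5 km): east 5 sin 15° = 1.29, north 5 cos 15° = 4.83
Leg 3 (N87°E, 2 km): east 2 sin 87° = 2.00, north 2 cos 87° = 0.10
Net north component: 1.05 km.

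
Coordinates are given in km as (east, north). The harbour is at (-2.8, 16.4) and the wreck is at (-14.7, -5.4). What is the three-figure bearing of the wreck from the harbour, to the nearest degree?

209°

Δeast = -14.7 − -2.8 = -11.90; Δnorth = -5.4 − 16.4 = -21.80.
Bearing = atan2(Δeast, Δnorth) mod 360° = 208.63° ≈ 209°.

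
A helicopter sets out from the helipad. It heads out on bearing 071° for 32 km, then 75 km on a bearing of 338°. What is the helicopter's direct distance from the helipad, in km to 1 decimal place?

Leg 1 (071°, 32 km): east 32 sin 71° = 30.26, north 32 cos 71° = 10.42
Leg 2 (338°, 75 km): east 75 sin 338° = -28.10, north 75 cos 338° = 69.54
Net: 2.16 east, 79.96 north. Distance = √((2.16)² + (79.96)²) = 79.986 km.

80.0 km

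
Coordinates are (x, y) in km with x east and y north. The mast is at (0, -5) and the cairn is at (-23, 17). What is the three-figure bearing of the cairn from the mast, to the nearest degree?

314°

Δeast = -23 − 0 = -23.00; Δnorth = 17 − -5 = 22.00.
Bearing = atan2(Δeast, Δnorth) mod 360° = 313.73° ≈ 314°.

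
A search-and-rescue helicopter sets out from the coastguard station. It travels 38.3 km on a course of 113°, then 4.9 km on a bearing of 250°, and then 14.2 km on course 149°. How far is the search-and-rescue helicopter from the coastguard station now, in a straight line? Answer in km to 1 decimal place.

Leg 1 (113°, 38.3 km): east 38.3 sin 113° = 35.26, north 38.3 cos 113° = -14.97
Leg 2 (250°, 4.9 km): east 4.9 sin 250° = -4.60, north 4.9 cos 250° = -1.68
Leg 3 (149°, 14.2 km): east 14.2 sin 149° = 7.31, north 14.2 cos 149° = -12.17
Net: 37.96 east, -28.81 north. Distance = √((37.96)² + (-28.81)²) = 47.660 km.

47.7 km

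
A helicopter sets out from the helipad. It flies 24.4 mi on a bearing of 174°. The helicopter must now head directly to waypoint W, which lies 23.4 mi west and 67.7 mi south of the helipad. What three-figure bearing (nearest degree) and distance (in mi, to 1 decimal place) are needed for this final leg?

Leg 1 (174°, 24.4 mi): east 24.4 sin 174° = 2.55, north 24.4 cos 174° = -24.27
Current position: (2.55, -24.27). Target: (-23.4, -67.7). Remaining: Δeast = -25.95, Δnorth = -43.43.
Bearing = atan2(-25.95, -43.43) mod 360° = 210.86°; distance = √((-25.95)² + (-43.43)²) = 50.596 mi.

211°, 50.6 mi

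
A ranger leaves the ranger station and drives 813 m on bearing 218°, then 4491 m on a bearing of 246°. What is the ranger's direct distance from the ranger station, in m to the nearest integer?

5223 m

Leg 1 (218°, 813 m): east 813 sin 218° = -500.53, north 813 cos 218° = -640.65
Leg 2 (246°, 4491 m): east 4491 sin 246° = -4102.73, north 4491 cos 246° = -1826.65
Net: -4603.27 east, -2467.31 north. Distance = √((-4603.27)² + (-2467.31)²) = 5222.802 m.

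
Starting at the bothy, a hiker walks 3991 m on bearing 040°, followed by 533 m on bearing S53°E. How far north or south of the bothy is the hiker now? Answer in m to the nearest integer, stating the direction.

Leg 1 (040°, 3991 m): east 3991 sin 40° = 2565.37, north 3991 cos 40° = 3057.28
Leg 2 (S53°E, 533 m): east 533 sin 127° = 425.67, north 533 cos 127° = -320.77
Net north component: 2736.52 m.

2737 m north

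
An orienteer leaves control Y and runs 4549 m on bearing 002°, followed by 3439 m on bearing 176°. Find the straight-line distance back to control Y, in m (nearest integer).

1185 m

Leg 1 (002°, 4549 m): east 4549 sin 2° = 158.76, north 4549 cos 2° = 4546.23
Leg 2 (176°, 3439 m): east 3439 sin 176° = 239.89, north 3439 cos 176° = -3430.62
Net: 398.65 east, 1115.61 north. Distance = √((398.65)² + (1115.61)²) = 1184.694 m.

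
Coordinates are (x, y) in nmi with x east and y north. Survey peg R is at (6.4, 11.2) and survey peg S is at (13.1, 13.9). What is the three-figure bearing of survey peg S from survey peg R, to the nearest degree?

068°

Δeast = 13.1 − 6.4 = 6.70; Δnorth = 13.9 − 11.2 = 2.70.
Bearing = atan2(Δeast, Δnorth) mod 360° = 68.05° ≈ 068°.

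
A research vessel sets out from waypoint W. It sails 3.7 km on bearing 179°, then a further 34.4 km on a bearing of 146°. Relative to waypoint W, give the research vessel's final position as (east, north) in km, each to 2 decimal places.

(19.30, -32.22)

Leg 1 (179°, 3.7 km): east 3.7 sin 179° = 0.06, north 3.7 cos 179° = -3.70
Leg 2 (146°, 34.4 km): east 34.4 sin 146° = 19.24, north 34.4 cos 146° = -28.52
Summing: 19.30 km east, -32.22 km north → (19.30, -32.22).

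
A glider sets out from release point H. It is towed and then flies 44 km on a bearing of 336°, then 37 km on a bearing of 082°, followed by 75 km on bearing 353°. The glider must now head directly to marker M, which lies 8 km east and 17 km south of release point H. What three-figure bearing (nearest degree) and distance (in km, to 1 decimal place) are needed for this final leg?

Leg 1 (336°, 44 km): east 44 sin 336° = -17.90, north 44 cos 336° = 40.20
Leg 2 (082°, 37 km): east 37 sin 82° = 36.64, north 37 cos 82° = 5.15
Leg 3 (353°, 75 km): east 75 sin 353° = -9.14, north 75 cos 353° = 74.44
Current position: (9.60, 119.79). Target: (8, -17). Remaining: Δeast = -1.60, Δnorth = -136.79.
Bearing = atan2(-1.60, -136.79) mod 360° = 180.67°; distance = √((-1.60)² + (-136.79)²) = 136.796 km.

181°, 136.8 km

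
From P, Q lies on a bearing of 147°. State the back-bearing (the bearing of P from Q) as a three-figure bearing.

Back-bearing = 147° + 180° = 327°.

327°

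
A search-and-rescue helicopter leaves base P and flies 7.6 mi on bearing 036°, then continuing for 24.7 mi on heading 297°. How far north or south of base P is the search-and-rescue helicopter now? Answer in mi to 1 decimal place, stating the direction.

Leg 1 (036°, 7.6 mi): east 7.6 sin 36° = 4.47, north 7.6 cos 36° = 6.15
Leg 2 (297°, 24.7 mi): east 24.7 sin 297° = -22.01, north 24.7 cos 297° = 11.21
Net north component: 17.36 mi.

17.4 mi north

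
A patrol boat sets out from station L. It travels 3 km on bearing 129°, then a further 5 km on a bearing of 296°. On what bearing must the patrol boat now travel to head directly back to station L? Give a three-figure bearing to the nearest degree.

098°

Leg 1 (129°, 3 km): east 3 sin 129° = 2.33, north 3 cos 129° = -1.89
Leg 2 (296°, 5 km): east 5 sin 296° = -4.49, north 5 cos 296° = 2.19
Net displacement: -2.16 east, 0.30 north. Direction back to start is (2.16, -0.30): bearing = atan2(2.16, -0.30) mod 360° = 98.00° ≈ 098°.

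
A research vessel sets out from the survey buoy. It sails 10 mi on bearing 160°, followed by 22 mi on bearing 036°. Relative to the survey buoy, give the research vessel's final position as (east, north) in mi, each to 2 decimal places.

(16.35, 8.40)

Leg 1 (160°, 10 mi): east 10 sin 160° = 3.42, north 10 cos 160° = -9.40
Leg 2 (036°, 22 mi): east 22 sin 36° = 12.93, north 22 cos 36° = 17.80
Summing: 16.35 mi east, 8.40 mi north → (16.35, 8.40).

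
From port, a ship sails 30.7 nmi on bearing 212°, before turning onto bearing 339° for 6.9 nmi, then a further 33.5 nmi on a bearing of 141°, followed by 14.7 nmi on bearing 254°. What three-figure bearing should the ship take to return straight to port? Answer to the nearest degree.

Leg 1 (212°, 30.7 nmi): east 30.7 sin 212° = -16.27, north 30.7 cos 212° = -26.04
Leg 2 (339°, 6.9 nmi): east 6.9 sin 339° = -2.47, north 6.9 cos 339° = 6.44
Leg 3 (141°, 33.5 nmi): east 33.5 sin 141° = 21.08, north 33.5 cos 141° = -26.03
Leg 4 (254°, 14.7 nmi): east 14.7 sin 254° = -14.13, north 14.7 cos 254° = -4.05
Net displacement: -11.79 east, -49.68 north. Direction back to start is (11.79, 49.68): bearing = atan2(11.79, 49.68) mod 360° = 13.35° ≈ 013°.

013°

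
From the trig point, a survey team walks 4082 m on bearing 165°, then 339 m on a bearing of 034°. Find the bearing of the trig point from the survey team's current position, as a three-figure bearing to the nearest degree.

Leg 1 (165°, 4082 m): east 4082 sin 165° = 1056.50, north 4082 cos 165° = -3942.91
Leg 2 (034°, 339 m): east 339 sin 34° = 189.57, north 339 cos 34° = 281.04
Net displacement: 1246.07 east, -3661.87 north. Direction back to start is (-1246.07, 3661.87): bearing = atan2(-1246.07, 3661.87) mod 360° = 341.21° ≈ 341°.

341°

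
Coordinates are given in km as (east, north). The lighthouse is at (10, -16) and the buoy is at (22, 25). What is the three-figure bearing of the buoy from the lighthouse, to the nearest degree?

016°

Δeast = 22 − 10 = 12.00; Δnorth = 25 − -16 = 41.00.
Bearing = atan2(Δeast, Δnorth) mod 360° = 16.31° ≈ 016°.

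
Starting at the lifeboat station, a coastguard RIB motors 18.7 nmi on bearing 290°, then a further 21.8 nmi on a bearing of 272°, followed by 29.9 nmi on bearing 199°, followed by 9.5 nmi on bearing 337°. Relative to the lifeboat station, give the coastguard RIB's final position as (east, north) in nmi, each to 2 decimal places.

(-52.81, -12.37)

Leg 1 (290°, 18.7 nmi): east 18.7 sin 290° = -17.57, north 18.7 cos 290° = 6.40
Leg 2 (272°, 21.8 nmi): east 21.8 sin 272° = -21.79, north 21.8 cos 272° = 0.76
Leg 3 (199°, 29.9 nmi): east 29.9 sin 199° = -9.73, north 29.9 cos 199° = -28.27
Leg 4 (337°, 9.5 nmi): east 9.5 sin 337° = -3.71, north 9.5 cos 337° = 8.74
Summing: -52.81 nmi east, -12.37 nmi north → (-52.81, -12.37).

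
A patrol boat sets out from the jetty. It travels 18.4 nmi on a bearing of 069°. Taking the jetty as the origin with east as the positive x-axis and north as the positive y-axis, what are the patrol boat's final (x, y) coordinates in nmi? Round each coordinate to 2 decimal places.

(17.18, 6.59)

Leg 1 (069°, 18.4 nmi): east 18.4 sin 69° = 17.18, north 18.4 cos 69° = 6.59
Summing: 17.18 nmi east, 6.59 nmi north → (17.18, 6.59).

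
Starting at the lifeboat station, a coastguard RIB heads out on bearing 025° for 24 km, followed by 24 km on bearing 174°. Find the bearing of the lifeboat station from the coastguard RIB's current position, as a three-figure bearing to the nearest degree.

Leg 1 (025°, 24 km): east 24 sin 25° = 10.14, north 24 cos 25° = 21.75
Leg 2 (174°, 24 km): east 24 sin 174° = 2.51, north 24 cos 174° = -23.87
Net displacement: 12.65 east, -2.12 north. Direction back to start is (-12.65, 2.12): bearing = atan2(-12.65, 2.12) mod 360° = 279.50° ≈ 280°.

280°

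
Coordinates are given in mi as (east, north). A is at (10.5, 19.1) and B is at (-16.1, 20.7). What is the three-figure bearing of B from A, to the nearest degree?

Δeast = -16.1 − 10.5 = -26.60; Δnorth = 20.7 − 19.1 = 1.60.
Bearing = atan2(Δeast, Δnorth) mod 360° = 273.44° ≈ 273°.

273°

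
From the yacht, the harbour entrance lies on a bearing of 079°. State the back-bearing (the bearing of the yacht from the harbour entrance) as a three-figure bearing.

259°

Back-bearing = 079° + 180° = 259°.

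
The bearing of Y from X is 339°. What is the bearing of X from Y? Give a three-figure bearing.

Back-bearing = 339° − 180° = 159°.

159°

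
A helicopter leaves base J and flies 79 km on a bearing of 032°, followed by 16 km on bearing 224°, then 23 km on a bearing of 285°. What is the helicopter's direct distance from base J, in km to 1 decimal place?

62.0 km

Leg 1 (032°, 79 km): east 79 sin 32° = 41.86, north 79 cos 32° = 67.00
Leg 2 (224°, 16 km): east 16 sin 224° = -11.11, north 16 cos 224° = -11.51
Leg 3 (285°, 23 km): east 23 sin 285° = -22.22, north 23 cos 285° = 5.95
Net: 8.53 east, 61.44 north. Distance = √((8.53)² + (61.44)²) = 62.029 km.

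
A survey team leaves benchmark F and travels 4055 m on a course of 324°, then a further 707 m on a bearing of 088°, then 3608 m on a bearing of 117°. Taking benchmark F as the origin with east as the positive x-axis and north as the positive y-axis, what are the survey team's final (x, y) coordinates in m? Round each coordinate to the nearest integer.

(1538, 1667)

Leg 1 (324°, 4055 m): east 4055 sin 324° = -2383.47, north 4055 cos 324° = 3280.56
Leg 2 (088°, 707 m): east 707 sin 88° = 706.57, north 707 cos 88° = 24.67
Leg 3 (117°, 3608 m): east 3608 sin 117° = 3214.75, north 3608 cos 117° = -1638.00
Summing: 1537.85 m east, 1667.24 m north → (1538, 1667).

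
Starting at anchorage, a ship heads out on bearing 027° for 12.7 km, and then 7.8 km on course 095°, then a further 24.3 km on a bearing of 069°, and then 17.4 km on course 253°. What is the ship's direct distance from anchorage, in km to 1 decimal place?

Leg 1 (027°, 12.7 km): east 12.7 sin 27° = 5.77, north 12.7 cos 27° = 11.32
Leg 2 (095°, 7.8 km): east 7.8 sin 95° = 7.77, north 7.8 cos 95° = -0.68
Leg 3 (069°, 24.3 km): east 24.3 sin 69° = 22.69, north 24.3 cos 69° = 8.71
Leg 4 (253°, 17.4 km): east 17.4 sin 253° = -16.64, north 17.4 cos 253° = -5.09
Net: 19.58 east, 14.26 north. Distance = √((19.58)² + (14.26)²) = 24.223 km.

24.2 km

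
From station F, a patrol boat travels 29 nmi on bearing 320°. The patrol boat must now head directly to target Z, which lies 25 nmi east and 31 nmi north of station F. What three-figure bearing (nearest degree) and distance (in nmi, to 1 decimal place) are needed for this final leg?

079°, 44.5 nmi

Leg 1 (320°, 29 nmi): east 29 sin 320° = -18.64, north 29 cos 320° = 22.22
Current position: (-18.64, 22.22). Target: (25, 31). Remaining: Δeast = 43.64, Δnorth = 8.78.
Bearing = atan2(43.64, 8.78) mod 360° = 78.62°; distance = √((43.64)² + (8.78)²) = 44.516 nmi.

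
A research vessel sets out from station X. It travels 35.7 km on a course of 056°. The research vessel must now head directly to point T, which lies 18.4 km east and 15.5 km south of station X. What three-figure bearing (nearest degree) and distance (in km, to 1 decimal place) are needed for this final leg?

Leg 1 (056°, 35.7 km): east 35.7 sin 56° = 29.60, north 35.7 cos 56° = 19.96
Current position: (29.60, 19.96). Target: (18.4, -15.5). Remaining: Δeast = -11.20, Δnorth = -35.46.
Bearing = atan2(-11.20, -35.46) mod 360° = 197.52°; distance = √((-11.20)² + (-35.46)²) = 37.189 km.

198°, 37.2 km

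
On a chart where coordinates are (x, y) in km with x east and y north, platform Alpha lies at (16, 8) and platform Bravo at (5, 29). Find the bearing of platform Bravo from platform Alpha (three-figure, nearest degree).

332°

Δeast = 5 − 16 = -11.00; Δnorth = 29 − 8 = 21.00.
Bearing = atan2(Δeast, Δnorth) mod 360° = 332.35° ≈ 332°.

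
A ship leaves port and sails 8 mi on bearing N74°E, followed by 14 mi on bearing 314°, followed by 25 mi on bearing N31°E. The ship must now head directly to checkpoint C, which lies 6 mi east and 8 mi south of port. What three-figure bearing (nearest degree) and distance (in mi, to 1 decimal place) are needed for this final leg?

186°, 41.6 mi

Leg 1 (N74°E, 8 mi): east 8 sin 74° = 7.69, north 8 cos 74° = 2.21
Leg 2 (314°, 14 mi): east 14 sin 314° = -10.07, north 14 cos 314° = 9.73
Leg 3 (N31°E, 25 mi): east 25 sin 31° = 12.88, north 25 cos 31° = 21.43
Current position: (10.50, 33.36). Target: (6, -8). Remaining: Δeast = -4.50, Δnorth = -41.36.
Bearing = atan2(-4.50, -41.36) mod 360° = 186.20°; distance = √((-4.50)² + (-41.36)²) = 41.603 mi.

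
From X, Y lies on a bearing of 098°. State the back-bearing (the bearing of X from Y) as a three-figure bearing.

Back-bearing = 098° + 180° = 278°.

278°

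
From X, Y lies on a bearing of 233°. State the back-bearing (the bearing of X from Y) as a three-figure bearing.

053°

Back-bearing = 233° − 180° = 053°.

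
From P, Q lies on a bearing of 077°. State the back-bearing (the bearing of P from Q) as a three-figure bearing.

Back-bearing = 077° + 180° = 257°.

257°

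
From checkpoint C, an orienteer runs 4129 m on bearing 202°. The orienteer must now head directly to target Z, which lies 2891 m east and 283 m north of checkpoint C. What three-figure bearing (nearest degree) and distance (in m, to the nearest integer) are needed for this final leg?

Leg 1 (202°, 4129 m): east 4129 sin 202° = -1546.75, north 4129 cos 202° = -3828.34
Current position: (-1546.75, -3828.34). Target: (2891, 283). Remaining: Δeast = 4437.75, Δnorth = 4111.34.
Bearing = atan2(4437.75, 4111.34) mod 360° = 47.19°; distance = √((4437.75)² + (4111.34)²) = 6049.526 m.

047°, 6050 m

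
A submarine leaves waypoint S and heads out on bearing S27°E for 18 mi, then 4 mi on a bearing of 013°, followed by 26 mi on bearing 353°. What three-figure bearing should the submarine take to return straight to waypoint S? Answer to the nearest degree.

Leg 1 (S27°E, 18 mi): east 18 sin 153° = 8.17, north 18 cos 153° = -16.04
Leg 2 (013°, 4 mi): east 4 sin 13° = 0.90, north 4 cos 13° = 3.90
Leg 3 (353°, 26 mi): east 26 sin 353° = -3.17, north 26 cos 353° = 25.81
Net displacement: 5.90 east, 13.67 north. Direction back to start is (-5.90, -13.67): bearing = atan2(-5.90, -13.67) mod 360° = 203.36° ≈ 203°.

203°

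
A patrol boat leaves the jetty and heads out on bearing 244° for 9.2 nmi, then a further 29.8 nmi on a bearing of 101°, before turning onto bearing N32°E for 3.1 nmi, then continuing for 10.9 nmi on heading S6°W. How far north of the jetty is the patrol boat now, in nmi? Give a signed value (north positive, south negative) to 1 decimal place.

Leg 1 (244°, 9.2 nmi): east 9.2 sin 244° = -8.27, north 9.2 cos 244° = -4.03
Leg 2 (101°, 29.8 nmi): east 29.8 sin 101° = 29.25, north 29.8 cos 101° = -5.69
Leg 3 (N32°E, 3.1 nmi): east 3.1 sin 32° = 1.64, north 3.1 cos 32° = 2.63
Leg 4 (S6°W, 10.9 nmi): east 10.9 sin 186° = -1.14, north 10.9 cos 186° = -10.84
Net north component: -17.93 nmi.

-17.9 nmi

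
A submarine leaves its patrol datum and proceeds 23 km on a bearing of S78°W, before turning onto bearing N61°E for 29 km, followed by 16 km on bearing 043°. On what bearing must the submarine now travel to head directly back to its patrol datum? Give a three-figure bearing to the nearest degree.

213°

Leg 1 (S78°W, 23 km): east 23 sin 258° = -22.50, north 23 cos 258° = -4.78
Leg 2 (N61°E, 29 km): east 29 sin 61° = 25.36, north 29 cos 61° = 14.06
Leg 3 (043°, 16 km): east 16 sin 43° = 10.91, north 16 cos 43° = 11.70
Net displacement: 13.78 east, 20.98 north. Direction back to start is (-13.78, -20.98): bearing = atan2(-13.78, -20.98) mod 360° = 213.30° ≈ 213°.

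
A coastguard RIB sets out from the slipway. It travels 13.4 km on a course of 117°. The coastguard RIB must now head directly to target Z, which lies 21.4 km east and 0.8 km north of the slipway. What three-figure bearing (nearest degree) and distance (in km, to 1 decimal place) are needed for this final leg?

Leg 1 (117°, 13.4 km): east 13.4 sin 117° = 11.94, north 13.4 cos 117° = -6.08
Current position: (11.94, -6.08). Target: (21.4, 0.8). Remaining: Δeast = 9.46, Δnorth = 6.88.
Bearing = atan2(9.46, 6.88) mod 360° = 53.96°; distance = √((9.46)² + (6.88)²) = 11.700 km.

054°, 11.7 km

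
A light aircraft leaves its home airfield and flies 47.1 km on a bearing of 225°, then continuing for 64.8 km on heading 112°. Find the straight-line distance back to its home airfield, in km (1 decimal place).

63.5 km

Leg 1 (225°, 47.1 km): east 47.1 sin 225° = -33.30, north 47.1 cos 225° = -33.30
Leg 2 (112°, 64.8 km): east 64.8 sin 112° = 60.08, north 64.8 cos 112° = -24.27
Net: 26.78 east, -57.58 north. Distance = √((26.78)² + (-57.58)²) = 63.501 km.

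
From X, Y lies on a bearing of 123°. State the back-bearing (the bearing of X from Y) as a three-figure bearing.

303°

Back-bearing = 123° + 180° = 303°.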